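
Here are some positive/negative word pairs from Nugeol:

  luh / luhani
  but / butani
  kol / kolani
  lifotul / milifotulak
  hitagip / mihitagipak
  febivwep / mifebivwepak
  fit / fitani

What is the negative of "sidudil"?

misidudilak

lifotul and kol both end in -l yet inflect differently (milifotulak, kolani), so the final letter is not what conditions the rule; the number of vowels is.
"sidudil" has 3 vowels. The stems with 3 vowels (lifotul → milifotulak, hitagip → mihitagipak, febivwep → mifebivwepak) add mi- … -ak around the stem.
The other pattern: stems with 1 vowel add -ani.
So sidudil → misidudilak.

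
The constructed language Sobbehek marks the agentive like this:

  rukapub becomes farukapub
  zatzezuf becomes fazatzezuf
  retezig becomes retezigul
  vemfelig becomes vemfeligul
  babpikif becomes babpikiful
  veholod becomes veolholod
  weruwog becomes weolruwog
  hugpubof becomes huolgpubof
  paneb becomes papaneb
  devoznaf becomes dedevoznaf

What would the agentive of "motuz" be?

"motuz" has last vowel 'u'. The stems whose last vowel is 'u' (rukapub → farukapub, zatzezuf → fazatzezuf) add the prefix fa-.
So motuz → famotuz.

famotuz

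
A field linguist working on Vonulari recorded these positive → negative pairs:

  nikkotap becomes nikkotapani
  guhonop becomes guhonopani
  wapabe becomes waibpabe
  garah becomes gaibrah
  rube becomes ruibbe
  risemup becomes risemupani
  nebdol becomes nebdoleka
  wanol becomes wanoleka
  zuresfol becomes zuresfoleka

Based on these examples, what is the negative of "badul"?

nebdol and guhonop both have last vowel 'o' yet inflect differently (nebdoleka, guhonopani), so the last vowel is not what conditions the rule; the final letter is.
"badul" ends in -l. The stems ending in -l (nebdol → nebdoleka, wanol → wanoleka, zuresfol → zuresfoleka) add -eka.
The other patterns: stems ending in -p add -ani; stems ending in -e or -h insert -ib- after the first vowel.
So badul → baduleka.

baduleka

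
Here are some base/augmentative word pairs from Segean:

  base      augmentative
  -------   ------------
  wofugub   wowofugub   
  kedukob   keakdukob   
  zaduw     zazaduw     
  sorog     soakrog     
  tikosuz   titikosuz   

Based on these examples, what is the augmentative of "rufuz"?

rurufuz

wofugub and kedukob both end in -b yet inflect differently (wowofugub, keakdukob), so the final letter is not what conditions the rule; the last vowel is.
"rufuz" has last vowel 'u'. The stems whose last vowel is 'u' (tikosuz → titikosuz, zaduw → zazaduw, wofugub → wowofugub) repeat the first consonant+vowel as a prefix.
The other pattern: stems whose last vowel is 'o' insert -ak- after the first vowel.
So rufuz → rurufuz.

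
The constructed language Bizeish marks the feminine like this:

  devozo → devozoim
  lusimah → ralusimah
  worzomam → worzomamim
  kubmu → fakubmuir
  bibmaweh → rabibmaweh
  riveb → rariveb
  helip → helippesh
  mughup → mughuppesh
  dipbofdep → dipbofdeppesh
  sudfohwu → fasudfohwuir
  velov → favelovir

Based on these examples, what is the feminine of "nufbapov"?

"nufbapov" ends in -v. The one such stem in the data (velov → favelovir) adds fa- … -ir around the stem, so the same rule applies.
So nufbapov → fanufbapovir.

fanufbapovir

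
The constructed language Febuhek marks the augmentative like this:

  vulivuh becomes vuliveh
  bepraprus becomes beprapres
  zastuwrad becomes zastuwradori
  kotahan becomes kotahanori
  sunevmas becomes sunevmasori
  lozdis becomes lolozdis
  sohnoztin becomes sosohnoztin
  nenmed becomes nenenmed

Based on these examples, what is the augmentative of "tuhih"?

bepraprus and sunevmas both end in -s yet inflect differently (beprapres, sunevmasori), so the final letter is not what conditions the rule; the last vowel is.
"tuhih" has last vowel 'i'. The stems whose last vowel is 'i' (lozdis → lolozdis, sohnoztin → sosohnoztin) repeat the first consonant+vowel as a prefix.
The other patterns: stems whose last vowel is 'u' change the last vowel to 'e'; stems whose last vowel is 'a' add -ori.
So tuhih → tutuhih.

tutuhih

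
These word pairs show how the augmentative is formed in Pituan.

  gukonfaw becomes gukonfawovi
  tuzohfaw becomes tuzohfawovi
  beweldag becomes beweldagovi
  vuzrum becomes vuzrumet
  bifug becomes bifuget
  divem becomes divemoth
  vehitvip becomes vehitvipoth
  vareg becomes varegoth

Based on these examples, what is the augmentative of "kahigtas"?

kahigtasovi

"kahigtas" has last vowel 'a'. The stems whose last vowel is 'a' (gukonfaw → gukonfawovi, tuzohfaw → tuzohfawovi, beweldag → beweldagovi) add -ovi.
The other patterns: stems whose last vowel is 'u' add -et; stems whose last vowel is 'e' or 'i' add -oth.
So kahigtas → kahigtasovi.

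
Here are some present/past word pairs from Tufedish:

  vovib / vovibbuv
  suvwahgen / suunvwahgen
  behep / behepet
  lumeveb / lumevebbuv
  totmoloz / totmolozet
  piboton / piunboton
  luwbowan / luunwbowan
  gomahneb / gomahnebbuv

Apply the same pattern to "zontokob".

zontokobbuv

gomahneb and suvwahgen both have last vowel 'e' yet inflect differently (gomahnebbuv, suunvwahgen), so the last vowel is not what conditions the rule; the final letter is.
"zontokob" ends in -b. The stems ending in -b (gomahneb → gomahnebbuv, lumeveb → lumevebbuv, vovib → vovibbuv) double the final consonant and add -uv.
The other patterns: stems ending in -n insert -un- after the first vowel; stems ending in -p or -z add -et.
So zontokob → zontokobbuv.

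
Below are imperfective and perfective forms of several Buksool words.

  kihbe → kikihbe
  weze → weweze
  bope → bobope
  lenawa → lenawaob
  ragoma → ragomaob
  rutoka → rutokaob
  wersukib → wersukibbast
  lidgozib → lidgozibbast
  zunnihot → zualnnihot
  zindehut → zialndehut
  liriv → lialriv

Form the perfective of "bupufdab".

wersukib and liriv both have last vowel 'i' yet inflect differently (wersukibbast, lialriv), so the last vowel is not what conditions the rule; the final letter is.
"bupufdab" ends in -b. The stems ending in -b (wersukib → wersukibbast, lidgozib → lidgozibbast) double the final consonant and add -ast.
So bupufdab → bupufdabbast.

bupufdabbast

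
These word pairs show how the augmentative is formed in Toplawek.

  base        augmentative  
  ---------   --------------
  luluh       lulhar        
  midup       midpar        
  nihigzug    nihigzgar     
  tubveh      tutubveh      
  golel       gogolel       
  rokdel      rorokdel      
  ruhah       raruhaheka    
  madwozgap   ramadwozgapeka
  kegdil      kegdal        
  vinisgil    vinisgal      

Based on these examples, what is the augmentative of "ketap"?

luluh and tubveh both end in -h yet inflect differently (lulhar, tutubveh), so the final letter is not what conditions the rule; the last vowel is.
"ketap" has last vowel 'a'. The stems whose last vowel is 'a' (ruhah → raruhaheka, madwozgap → ramadwozgapeka) add ra- … -eka around the stem.
The other patterns: stems whose last vowel is 'u' delete the last vowel and add -ar; stems whose last vowel is 'e' repeat the first consonant+vowel as a prefix; stems whose last vowel is 'i' change the last vowel to 'a'.
So ketap → raketapeka.

raketapeka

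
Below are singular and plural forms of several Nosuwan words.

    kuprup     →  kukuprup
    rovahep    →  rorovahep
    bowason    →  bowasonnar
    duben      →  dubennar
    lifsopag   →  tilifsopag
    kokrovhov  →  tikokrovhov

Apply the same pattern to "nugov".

tinugov

rovahep and duben both have last vowel 'e' yet inflect differently (rorovahep, dubennar), so the last vowel is not what conditions the rule; the final letter is.
"nugov" ends in -v. The one such stem in the data (kokrovhov → tikokrovhov) adds the prefix ti-, so the same rule applies.
The other patterns: stems ending in -p repeat the first consonant+vowel as a prefix; stems ending in -n double the final consonant and add -ar.
So nugov → tinugov.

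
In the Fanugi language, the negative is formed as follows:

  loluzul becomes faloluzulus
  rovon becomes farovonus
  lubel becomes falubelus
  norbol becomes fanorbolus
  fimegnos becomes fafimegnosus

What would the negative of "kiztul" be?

fakiztulus

Every pair shown (loluzul → faloluzulus, rovon → farovonus, lubel → falubelus, …) follows the same rule: add fa- … -us around the stem.
So kiztul → fakiztulus.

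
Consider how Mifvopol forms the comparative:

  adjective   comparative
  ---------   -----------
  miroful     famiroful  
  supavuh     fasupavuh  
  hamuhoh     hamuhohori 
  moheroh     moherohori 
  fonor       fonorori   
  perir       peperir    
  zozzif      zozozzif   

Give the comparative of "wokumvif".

supavuh and hamuhoh both end in -h yet inflect differently (fasupavuh, hamuhohori), so the final letter is not what conditions the rule; the last vowel is.
"wokumvif" has last vowel 'i'. The stems whose last vowel is 'i' (perir → peperir, zozzif → zozozzif) repeat the first consonant+vowel as a prefix.
The other patterns: stems whose last vowel is 'u' add the prefix fa-; stems whose last vowel is 'o' add -ori.
So wokumvif → wowokumvif.

wowokumvif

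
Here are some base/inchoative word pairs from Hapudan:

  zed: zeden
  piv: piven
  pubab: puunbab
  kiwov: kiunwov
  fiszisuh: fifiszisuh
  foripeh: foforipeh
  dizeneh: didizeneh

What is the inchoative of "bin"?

piv and kiwov both end in -v yet inflect differently (piven, kiunwov), so the final letter is not what conditions the rule; the number of vowels is.
"bin" has 1 vowel. The stems with 1 vowel (zed → zeden, piv → piven) add -en.
So bin → binen.

binen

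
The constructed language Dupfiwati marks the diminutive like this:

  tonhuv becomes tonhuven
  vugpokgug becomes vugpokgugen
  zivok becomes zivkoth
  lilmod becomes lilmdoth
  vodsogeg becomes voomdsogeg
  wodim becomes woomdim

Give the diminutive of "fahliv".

faomhliv

vugpokgug and vodsogeg both end in -g yet inflect differently (vugpokgugen, voomdsogeg), so the final letter is not what conditions the rule; the last vowel is.
"fahliv" has last vowel 'i'. The one such stem in the data (wodim → woomdim) inserts -om- after the first vowel (as does vodsogeg), so the same rule applies.
So fahliv → faomhliv.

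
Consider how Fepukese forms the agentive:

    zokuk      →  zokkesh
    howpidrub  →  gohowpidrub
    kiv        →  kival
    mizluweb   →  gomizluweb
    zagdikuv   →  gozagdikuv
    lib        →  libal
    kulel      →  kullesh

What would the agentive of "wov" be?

kiv and zagdikuv both end in -v yet inflect differently (kival, gozagdikuv), so the final letter is not what conditions the rule; the number of vowels is.
"wov" has 1 vowel. The stems with 1 vowel (kiv → kival, lib → libal) add -al.
The other patterns: stems with 2 vowels delete the last vowel and add -esh; stems with 3 vowels add the prefix go-.
So wov → woval.

woval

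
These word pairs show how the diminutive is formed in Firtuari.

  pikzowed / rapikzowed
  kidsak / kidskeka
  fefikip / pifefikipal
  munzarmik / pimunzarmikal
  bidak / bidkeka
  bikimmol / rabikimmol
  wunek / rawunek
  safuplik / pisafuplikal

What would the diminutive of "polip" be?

safuplik and bidak both end in -k yet inflect differently (pisafuplikal, bidkeka), so the final letter is not what conditions the rule; the last vowel is.
"polip" has last vowel 'i'. The stems whose last vowel is 'i' (fefikip → pifefikipal, safuplik → pisafuplikal, munzarmik → pimunzarmikal) add pi- … -al around the stem.
The other patterns: stems whose last vowel is 'a' delete the last vowel and add -eka; stems whose last vowel is 'e' or 'o' add the prefix ra-.
So polip → pipolipal.

pipolipal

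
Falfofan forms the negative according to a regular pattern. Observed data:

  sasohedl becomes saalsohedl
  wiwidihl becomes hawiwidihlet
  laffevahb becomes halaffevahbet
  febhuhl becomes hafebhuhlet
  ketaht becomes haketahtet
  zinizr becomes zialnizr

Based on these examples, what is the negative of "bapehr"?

febhuhl and sasohedl both end in -l yet inflect differently (hafebhuhlet, saalsohedl), so the final letter is not what conditions the rule; the second-to-last letter is.
"bapehr" has second-to-last letter 'h'. The stems whose second-to-last letter is 'h' (laffevahb → halaffevahbet, febhuhl → hafebhuhlet, ketaht → haketahtet) add ha- … -et around the stem.
The other pattern: stems whose second-to-last letter is 'd' or 'z' insert -al- after the first vowel.
So bapehr → habapehret.

habapehret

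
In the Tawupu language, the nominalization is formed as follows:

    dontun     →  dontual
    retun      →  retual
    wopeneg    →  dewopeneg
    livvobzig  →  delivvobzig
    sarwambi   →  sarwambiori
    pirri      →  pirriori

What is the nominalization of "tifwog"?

"tifwog" ends in -g. The stems ending in -g (wopeneg → dewopeneg, livvobzig → delivvobzig) add the prefix de-.
The other patterns: stems ending in -n drop the final letter and add -al; stems ending in -i add -ori.
So tifwog → detifwog.

detifwog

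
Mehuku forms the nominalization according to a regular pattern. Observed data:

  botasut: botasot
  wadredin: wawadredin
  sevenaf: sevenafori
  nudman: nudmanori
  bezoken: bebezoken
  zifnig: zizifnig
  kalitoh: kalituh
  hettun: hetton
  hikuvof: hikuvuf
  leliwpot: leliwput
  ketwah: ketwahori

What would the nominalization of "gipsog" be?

gipsug

botasut and leliwpot both end in -t yet inflect differently (botasot, leliwput), so the final letter is not what conditions the rule; the last vowel is.
"gipsog" has last vowel 'o'. The stems whose last vowel is 'o' (hikuvof → hikuvuf, kalitoh → kalituh, leliwpot → leliwput) change the last vowel to 'u'.
The other patterns: stems whose last vowel is 'u' change the last vowel to 'o'; stems whose last vowel is 'a' add -ori; stems whose last vowel is 'e' or 'i' repeat the first consonant+vowel as a prefix.
So gipsog → gipsug.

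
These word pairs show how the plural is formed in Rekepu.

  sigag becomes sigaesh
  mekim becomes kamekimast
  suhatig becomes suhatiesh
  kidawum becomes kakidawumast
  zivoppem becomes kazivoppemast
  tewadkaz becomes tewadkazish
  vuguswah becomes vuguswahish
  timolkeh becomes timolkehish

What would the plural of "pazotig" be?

pazotiesh

suhatig and mekim both have last vowel 'i' yet inflect differently (suhatiesh, kamekimast), so the last vowel is not what conditions the rule; the final letter is.
"pazotig" ends in -g. The stems ending in -g (suhatig → suhatiesh, sigag → sigaesh) drop the final letter and add -esh.
The other patterns: stems ending in -m add ka- … -ast around the stem; stems ending in -h or -z add -ish.
So pazotig → pazotiesh.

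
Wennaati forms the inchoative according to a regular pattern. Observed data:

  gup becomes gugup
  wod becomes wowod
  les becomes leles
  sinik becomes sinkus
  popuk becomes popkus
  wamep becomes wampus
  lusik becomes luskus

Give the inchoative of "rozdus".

rozdsus

gup and wamep both end in -p yet inflect differently (gugup, wampus), so the final letter is not what conditions the rule; the number of vowels is.
"rozdus" has 2 vowels. The stems with 2 vowels (sinik → sinkus, lusik → luskus, wamep → wampus) delete the last vowel and add -us.
The other pattern: stems with 1 vowel repeat the first consonant+vowel as a prefix.
So rozdus → rozdsus.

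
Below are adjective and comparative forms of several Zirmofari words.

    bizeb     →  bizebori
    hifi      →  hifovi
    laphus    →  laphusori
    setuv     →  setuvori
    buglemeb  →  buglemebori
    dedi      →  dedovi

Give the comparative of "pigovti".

dedi and laphus both have 2 vowels yet inflect differently (dedovi, laphusori), so the number of vowels is not what conditions the rule; whether the stem ends in a vowel or a consonant is.
"pigovti" ends in a vowel. The stems ending in a vowel (dedi → dedovi, hifi → hifovi) drop the final letter and add -ovi.
The other pattern: stems ending in a consonant add -ori.
So pigovti → pigovtovi.

pigovtovi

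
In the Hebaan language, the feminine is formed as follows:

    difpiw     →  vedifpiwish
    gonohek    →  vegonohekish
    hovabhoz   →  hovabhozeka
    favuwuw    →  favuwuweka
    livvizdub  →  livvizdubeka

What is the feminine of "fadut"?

difpiw and favuwuw both end in -w yet inflect differently (vedifpiwish, favuwuweka), so the final letter is not what conditions the rule; the last vowel is.
"fadut" has last vowel 'u'. The stems whose last vowel is 'u' (favuwuw → favuwuweka, livvizdub → livvizdubeka) add -eka.
The other pattern: stems whose last vowel is 'e' or 'i' add ve- … -ish around the stem.
So fadut → faduteka.

faduteka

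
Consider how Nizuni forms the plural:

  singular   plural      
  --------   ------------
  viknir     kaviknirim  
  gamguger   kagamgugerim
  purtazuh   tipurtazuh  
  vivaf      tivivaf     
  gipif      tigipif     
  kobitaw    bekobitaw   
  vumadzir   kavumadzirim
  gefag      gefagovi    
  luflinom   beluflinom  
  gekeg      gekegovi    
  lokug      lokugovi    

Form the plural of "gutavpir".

kagutavpirim

"gutavpir" ends in -r. The stems ending in -r (vumadzir → kavumadzirim, gamguger → kagamgugerim, viknir → kaviknirim) add ka- … -im around the stem.
So gutavpir → kagutavpirim.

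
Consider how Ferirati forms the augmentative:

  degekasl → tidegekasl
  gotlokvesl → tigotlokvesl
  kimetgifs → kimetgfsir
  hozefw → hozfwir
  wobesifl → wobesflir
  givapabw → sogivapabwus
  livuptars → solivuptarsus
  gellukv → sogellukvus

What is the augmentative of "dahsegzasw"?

tidahsegzasw

"dahsegzasw" has second-to-last letter 's'. The stems whose second-to-last letter is 's' (degekasl → tidegekasl, gotlokvesl → tigotlokvesl) add the prefix ti-.
The other patterns: stems whose second-to-last letter is 'f' delete the last vowel and add -ir; stems whose second-to-last letter is 'b', 'k' or 'r' add so- … -us around the stem.
So dahsegzasw → tidahsegzasw.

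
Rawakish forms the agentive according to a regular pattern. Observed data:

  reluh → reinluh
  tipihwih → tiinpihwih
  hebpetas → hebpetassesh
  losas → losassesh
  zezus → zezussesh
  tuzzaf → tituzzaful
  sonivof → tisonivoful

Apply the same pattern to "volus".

volussesh

"volus" ends in -s. The stems ending in -s (hebpetas → hebpetassesh, losas → losassesh, zezus → zezussesh) double the final consonant and add -esh.
The other patterns: stems ending in -h insert -in- after the first vowel; stems ending in -f add ti- … -ul around the stem.
So volus → volussesh.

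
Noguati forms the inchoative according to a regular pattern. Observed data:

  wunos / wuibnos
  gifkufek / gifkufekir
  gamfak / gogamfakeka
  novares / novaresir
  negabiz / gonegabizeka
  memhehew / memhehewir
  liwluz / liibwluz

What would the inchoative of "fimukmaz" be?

gofimukmazeka

novares and wunos both end in -s yet inflect differently (novaresir, wuibnos), so the final letter is not what conditions the rule; the last vowel is.
"fimukmaz" has last vowel 'a'. The one such stem in the data (gamfak → gogamfakeka) adds go- … -eka around the stem, so the same rule applies.
The other patterns: stems whose last vowel is 'e' add -ir; stems whose last vowel is 'o' or 'u' insert -ib- after the first vowel.
So fimukmaz → gofimukmazeka.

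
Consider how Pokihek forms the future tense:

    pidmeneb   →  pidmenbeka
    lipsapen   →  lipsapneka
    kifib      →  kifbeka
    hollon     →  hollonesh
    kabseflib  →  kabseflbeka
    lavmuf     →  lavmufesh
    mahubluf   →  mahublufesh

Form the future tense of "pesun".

lipsapen and hollon both end in -n yet inflect differently (lipsapneka, hollonesh), so the final letter is not what conditions the rule; the last vowel is.
"pesun" has last vowel 'u'. The stems whose last vowel is 'u' (mahubluf → mahublufesh, lavmuf → lavmufesh) add -esh.
The other pattern: stems whose last vowel is 'e' or 'i' delete the last vowel and add -eka.
So pesun → pesunesh.

pesunesh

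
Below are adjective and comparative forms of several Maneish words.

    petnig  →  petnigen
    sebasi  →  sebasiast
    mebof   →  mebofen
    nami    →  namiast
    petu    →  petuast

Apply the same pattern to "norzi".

norziast

petnig and sebasi both have last vowel 'i' yet inflect differently (petnigen, sebasiast), so the last vowel is not what conditions the rule; whether the stem ends in a vowel or a consonant is.
"norzi" ends in a vowel. The stems ending in a vowel (sebasi → sebasiast, nami → namiast, petu → petuast) add -ast.
The other pattern: stems ending in a consonant add -en.
So norzi → norziast.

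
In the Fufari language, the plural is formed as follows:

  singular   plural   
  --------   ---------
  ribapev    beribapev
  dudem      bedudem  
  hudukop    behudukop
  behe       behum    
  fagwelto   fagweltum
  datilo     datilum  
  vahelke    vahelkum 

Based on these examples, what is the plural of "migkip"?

ribapev and behe both have last vowel 'e' yet inflect differently (beribapev, behum), so the last vowel is not what conditions the rule; whether the stem ends in a vowel or a consonant is.
"migkip" ends in a consonant. The stems ending in a consonant (ribapev → beribapev, dudem → bedudem, hudukop → behudukop) add the prefix be-.
So migkip → bemigkip.

bemigkip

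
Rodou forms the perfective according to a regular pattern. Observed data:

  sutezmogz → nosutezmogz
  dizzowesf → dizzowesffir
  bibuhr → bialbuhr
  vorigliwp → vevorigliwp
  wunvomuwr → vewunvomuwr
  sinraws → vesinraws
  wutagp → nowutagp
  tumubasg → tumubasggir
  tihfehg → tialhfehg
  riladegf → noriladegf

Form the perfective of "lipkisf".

wunvomuwr and bibuhr both end in -r yet inflect differently (vewunvomuwr, bialbuhr), so the final letter is not what conditions the rule; the second-to-last letter is.
"lipkisf" has second-to-last letter 's'. The stems whose second-to-last letter is 's' (tumubasg → tumubasggir, dizzowesf → dizzowesffir) double the final consonant and add -ir.
The other patterns: stems whose second-to-last letter is 'w' add the prefix ve-; stems whose second-to-last letter is 'h' insert -al- after the first vowel; stems whose second-to-last letter is 'g' add the prefix no-.
So lipkisf → lipkisffir.

lipkisffir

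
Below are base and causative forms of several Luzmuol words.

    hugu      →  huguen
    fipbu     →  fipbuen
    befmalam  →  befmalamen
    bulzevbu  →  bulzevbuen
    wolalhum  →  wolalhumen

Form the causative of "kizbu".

Every pair shown (hugu → huguen, fipbu → fipbuen, befmalam → befmalamen, …) follows the same rule: add -en.
So kizbu → kizbuen.

kizbuen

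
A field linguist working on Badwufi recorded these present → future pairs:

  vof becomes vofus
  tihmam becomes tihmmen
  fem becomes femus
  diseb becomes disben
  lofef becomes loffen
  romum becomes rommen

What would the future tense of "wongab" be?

lofef and vof both end in -f yet inflect differently (loffen, vofus), so the final letter is not what conditions the rule; the number of vowels is.
"wongab" has 2 vowels. The stems with 2 vowels (tihmam → tihmmen, lofef → loffen, diseb → disben) delete the last vowel and add -en.
So wongab → wongben.

wongben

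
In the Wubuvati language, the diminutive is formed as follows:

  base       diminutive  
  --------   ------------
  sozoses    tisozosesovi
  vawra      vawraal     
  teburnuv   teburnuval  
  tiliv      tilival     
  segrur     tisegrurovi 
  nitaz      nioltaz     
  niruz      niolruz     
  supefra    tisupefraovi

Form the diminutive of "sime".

supefra and vawra both end in -a yet inflect differently (tisupefraovi, vawraal), so the final letter is not what conditions the rule; the first letter is.
"sime" begins with s-. The stems beginning with s- (segrur → tisegrurovi, sozoses → tisozosesovi, supefra → tisupefraovi) add ti- … -ovi around the stem.
So sime → tisimeovi.

tisimeovi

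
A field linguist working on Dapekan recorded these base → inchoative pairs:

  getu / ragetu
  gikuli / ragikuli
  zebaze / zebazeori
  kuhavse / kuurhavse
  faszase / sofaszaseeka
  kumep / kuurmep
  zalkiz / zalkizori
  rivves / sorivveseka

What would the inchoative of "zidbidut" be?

zidbidutori

kuhavse and zebaze both end in -e yet inflect differently (kuurhavse, zebazeori), so the final letter is not what conditions the rule; the first letter is.
"zidbidut" begins with z-. The stems beginning with z- (zalkiz → zalkizori, zebaze → zebazeori) add -ori.
So zidbidut → zidbidutori.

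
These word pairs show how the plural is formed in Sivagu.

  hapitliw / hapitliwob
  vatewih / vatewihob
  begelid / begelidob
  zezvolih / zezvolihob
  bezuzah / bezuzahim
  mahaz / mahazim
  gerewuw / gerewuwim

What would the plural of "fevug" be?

"fevug" has last vowel 'u'. The one such stem in the data (gerewuw → gerewuwim) adds -im, so the same rule applies.
So fevug → fevugim.

fevugim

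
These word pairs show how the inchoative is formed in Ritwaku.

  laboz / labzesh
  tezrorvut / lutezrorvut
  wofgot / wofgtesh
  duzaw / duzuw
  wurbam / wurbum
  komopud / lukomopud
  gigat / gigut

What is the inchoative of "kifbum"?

"kifbum" has last vowel 'u'. The stems whose last vowel is 'u' (komopud → lukomopud, tezrorvut → lutezrorvut) add the prefix lu-.
The other patterns: stems whose last vowel is 'o' delete the last vowel and add -esh; stems whose last vowel is 'a' change the last vowel to 'u'.
So kifbum → lukifbum.

lukifbum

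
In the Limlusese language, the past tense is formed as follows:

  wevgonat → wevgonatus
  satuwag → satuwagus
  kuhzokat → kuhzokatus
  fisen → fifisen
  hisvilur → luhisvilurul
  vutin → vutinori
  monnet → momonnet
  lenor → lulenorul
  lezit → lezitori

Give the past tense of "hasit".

kuhzokat and lezit both end in -t yet inflect differently (kuhzokatus, lezitori), so the final letter is not what conditions the rule; the last vowel is.
"hasit" has last vowel 'i'. The stems whose last vowel is 'i' (lezit → lezitori, vutin → vutinori) add -ori.
The other patterns: stems whose last vowel is 'a' add -us; stems whose last vowel is 'o' or 'u' add lu- … -ul around the stem; stems whose last vowel is 'e' repeat the first consonant+vowel as a prefix.
So hasit → hasitori.

hasitori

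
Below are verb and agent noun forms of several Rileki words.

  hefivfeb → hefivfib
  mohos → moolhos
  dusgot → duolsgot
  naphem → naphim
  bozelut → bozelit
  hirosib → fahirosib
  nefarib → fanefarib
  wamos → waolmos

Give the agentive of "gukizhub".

dusgot and bozelut both end in -t yet inflect differently (duolsgot, bozelit), so the final letter is not what conditions the rule; the last vowel is.
"gukizhub" has last vowel 'u'. The one such stem in the data (bozelut → bozelit) changes the last vowel to 'i' (as do naphem, hefivfeb), so the same rule applies.
So gukizhub → gukizhib.

gukizhib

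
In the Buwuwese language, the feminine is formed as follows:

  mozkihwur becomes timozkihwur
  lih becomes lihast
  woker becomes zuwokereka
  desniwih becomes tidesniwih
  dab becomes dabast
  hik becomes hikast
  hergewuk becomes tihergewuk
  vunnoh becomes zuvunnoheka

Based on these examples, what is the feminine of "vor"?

vorast

lih and vunnoh both end in -h yet inflect differently (lihast, zuvunnoheka), so the final letter is not what conditions the rule; the number of vowels is.
"vor" has 1 vowel. The stems with 1 vowel (lih → lihast, hik → hikast, dab → dabast) add -ast.
So vor → vorast.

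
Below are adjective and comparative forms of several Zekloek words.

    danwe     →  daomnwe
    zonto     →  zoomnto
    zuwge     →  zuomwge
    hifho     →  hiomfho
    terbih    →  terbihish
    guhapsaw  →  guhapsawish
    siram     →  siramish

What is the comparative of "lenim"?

"lenim" ends in a consonant. The stems ending in a consonant (terbih → terbihish, guhapsaw → guhapsawish, siram → siramish) add -ish.
The other pattern: stems ending in a vowel insert -om- after the first vowel.
So lenim → lenimish.

lenimish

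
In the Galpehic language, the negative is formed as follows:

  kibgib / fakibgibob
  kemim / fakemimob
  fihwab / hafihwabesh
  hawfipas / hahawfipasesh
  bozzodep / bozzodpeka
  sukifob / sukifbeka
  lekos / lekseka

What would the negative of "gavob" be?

gavbeka

kibgib and fihwab both end in -b yet inflect differently (fakibgibob, hafihwabesh), so the final letter is not what conditions the rule; the last vowel is.
"gavob" has last vowel 'o'. The stems whose last vowel is 'o' (sukifob → sukifbeka, lekos → lekseka) delete the last vowel and add -eka.
So gavob → gavbeka.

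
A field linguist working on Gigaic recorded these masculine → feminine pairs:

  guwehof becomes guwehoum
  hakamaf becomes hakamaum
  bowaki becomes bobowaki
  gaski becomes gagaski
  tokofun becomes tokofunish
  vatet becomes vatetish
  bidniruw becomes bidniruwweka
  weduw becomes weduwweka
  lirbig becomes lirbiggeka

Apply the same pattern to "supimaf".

"supimaf" ends in -f. The stems ending in -f (guwehof → guwehoum, hakamaf → hakamaum) drop the final letter and add -um.
So supimaf → supimaum.

supimaum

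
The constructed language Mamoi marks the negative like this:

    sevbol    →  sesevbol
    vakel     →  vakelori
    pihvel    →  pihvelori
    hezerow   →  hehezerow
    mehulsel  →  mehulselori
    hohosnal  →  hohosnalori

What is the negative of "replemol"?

"replemol" has last vowel 'o'. The stems whose last vowel is 'o' (sevbol → sesevbol, hezerow → hehezerow) repeat the first consonant+vowel as a prefix.
The other pattern: stems whose last vowel is 'a' or 'e' add -ori.
So replemol → rereplemol.

rereplemol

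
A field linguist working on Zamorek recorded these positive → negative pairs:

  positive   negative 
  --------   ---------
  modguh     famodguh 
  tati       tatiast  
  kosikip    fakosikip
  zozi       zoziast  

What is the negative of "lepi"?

lepiast

zozi and kosikip both have last vowel 'i' yet inflect differently (zoziast, fakosikip), so the last vowel is not what conditions the rule; whether the stem ends in a vowel or a consonant is.
"lepi" ends in a vowel. The stems ending in a vowel (zozi → zoziast, tati → tatiast) add -ast.
So lepi → lepiast.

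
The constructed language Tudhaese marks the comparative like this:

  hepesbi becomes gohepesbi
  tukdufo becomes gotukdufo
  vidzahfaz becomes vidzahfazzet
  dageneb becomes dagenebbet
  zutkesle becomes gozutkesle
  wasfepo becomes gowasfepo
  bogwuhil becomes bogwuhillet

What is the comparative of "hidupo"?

gohidupo

"hidupo" ends in a vowel. The stems ending in a vowel (zutkesle → gozutkesle, tukdufo → gotukdufo, hepesbi → gohepesbi) add the prefix go-.
The other pattern: stems ending in a consonant double the final consonant and add -et.
So hidupo → gohidupo.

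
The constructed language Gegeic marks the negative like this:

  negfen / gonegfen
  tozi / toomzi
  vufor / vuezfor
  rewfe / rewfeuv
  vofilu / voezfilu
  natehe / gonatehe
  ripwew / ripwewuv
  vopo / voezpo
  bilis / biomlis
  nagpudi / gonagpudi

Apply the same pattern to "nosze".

gonosze

natehe and rewfe both end in -e yet inflect differently (gonatehe, rewfeuv), so the final letter is not what conditions the rule; the first letter is.
"nosze" begins with n-. The stems beginning with n- (natehe → gonatehe, negfen → gonegfen, nagpudi → gonagpudi) add the prefix go-.
So nosze → gonosze.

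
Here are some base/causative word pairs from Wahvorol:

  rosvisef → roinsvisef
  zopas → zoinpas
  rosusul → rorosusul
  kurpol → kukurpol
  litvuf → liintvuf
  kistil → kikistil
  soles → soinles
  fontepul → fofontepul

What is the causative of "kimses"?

kiinmses

"kimses" ends in -s. The stems ending in -s (soles → soinles, zopas → zoinpas) insert -in- after the first vowel.
The other pattern: stems ending in -l repeat the first consonant+vowel as a prefix.
So kimses → kiinmses.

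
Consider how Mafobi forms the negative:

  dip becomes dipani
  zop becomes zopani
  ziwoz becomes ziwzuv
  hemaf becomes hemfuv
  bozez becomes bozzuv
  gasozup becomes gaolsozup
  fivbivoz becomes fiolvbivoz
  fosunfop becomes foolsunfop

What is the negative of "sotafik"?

sooltafik

"sotafik" has 3 vowels. The stems with 3 vowels (gasozup → gaolsozup, fivbivoz → fiolvbivoz, fosunfop → foolsunfop) insert -ol- after the first vowel.
The other patterns: stems with 1 vowel add -ani; stems with 2 vowels delete the last vowel and add -uv.
So sotafik → sooltafik.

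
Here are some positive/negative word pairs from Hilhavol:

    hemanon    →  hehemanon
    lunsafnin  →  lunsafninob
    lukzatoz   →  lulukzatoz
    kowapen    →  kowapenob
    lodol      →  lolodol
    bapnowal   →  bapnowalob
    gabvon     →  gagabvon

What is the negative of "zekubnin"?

gabvon and lunsafnin both end in -n yet inflect differently (gagabvon, lunsafninob), so the final letter is not what conditions the rule; the last vowel is.
"zekubnin" has last vowel 'i'. The one such stem in the data (lunsafnin → lunsafninob) adds -ob, so the same rule applies.
So zekubnin → zekubninob.

zekubninob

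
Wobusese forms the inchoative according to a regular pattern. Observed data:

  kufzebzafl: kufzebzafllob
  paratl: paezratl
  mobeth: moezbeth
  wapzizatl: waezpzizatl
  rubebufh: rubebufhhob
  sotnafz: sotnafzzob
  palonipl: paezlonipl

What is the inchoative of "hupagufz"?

hupagufzzob

kufzebzafl and wapzizatl both end in -l yet inflect differently (kufzebzafllob, waezpzizatl), so the final letter is not what conditions the rule; the second-to-last letter is.
"hupagufz" has second-to-last letter 'f'. The stems whose second-to-last letter is 'f' (kufzebzafl → kufzebzafllob, sotnafz → sotnafzzob, rubebufh → rubebufhhob) double the final consonant and add -ob.
So hupagufz → hupagufzzob.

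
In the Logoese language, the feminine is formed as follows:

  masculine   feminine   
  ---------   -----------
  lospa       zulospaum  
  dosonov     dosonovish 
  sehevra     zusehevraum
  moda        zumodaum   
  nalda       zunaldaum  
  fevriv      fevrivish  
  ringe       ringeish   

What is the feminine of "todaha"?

"todaha" ends in -a. The stems ending in -a (nalda → zunaldaum, sehevra → zusehevraum, moda → zumodaum) add zu- … -um around the stem.
The other pattern: stems ending in -e or -v add -ish.
So todaha → zutodahaum.

zutodahaum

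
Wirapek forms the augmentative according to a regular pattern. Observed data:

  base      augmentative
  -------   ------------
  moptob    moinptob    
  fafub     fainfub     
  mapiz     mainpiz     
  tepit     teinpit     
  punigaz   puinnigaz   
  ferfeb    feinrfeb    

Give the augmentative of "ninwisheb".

Every pair shown (moptob → moinptob, fafub → fainfub, mapiz → mainpiz, …) follows the same rule: insert -in- after the first vowel.
So ninwisheb → niinnwisheb.

niinnwisheb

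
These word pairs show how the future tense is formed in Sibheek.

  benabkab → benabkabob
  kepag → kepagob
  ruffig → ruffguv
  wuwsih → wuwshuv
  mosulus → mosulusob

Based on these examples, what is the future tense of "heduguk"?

hedugukob

"heduguk" has last vowel 'u'. The one such stem in the data (mosulus → mosulusob) adds -ob, so the same rule applies.
So heduguk → hedugukob.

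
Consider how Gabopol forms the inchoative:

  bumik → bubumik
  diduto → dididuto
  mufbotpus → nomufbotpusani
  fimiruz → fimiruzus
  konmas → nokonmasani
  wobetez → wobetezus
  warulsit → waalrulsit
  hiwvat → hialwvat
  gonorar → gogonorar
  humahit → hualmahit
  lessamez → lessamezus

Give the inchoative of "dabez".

fimiruz and mufbotpus both have last vowel 'u' yet inflect differently (fimiruzus, nomufbotpusani), so the last vowel is not what conditions the rule; the final letter is.
"dabez" ends in -z. The stems ending in -z (wobetez → wobetezus, fimiruz → fimiruzus, lessamez → lessamezus) add -us.
The other patterns: stems ending in -t insert -al- after the first vowel; stems ending in -s add no- … -ani around the stem; stems ending in -k, -o or -r repeat the first consonant+vowel as a prefix.
So dabez → dabezus.

dabezus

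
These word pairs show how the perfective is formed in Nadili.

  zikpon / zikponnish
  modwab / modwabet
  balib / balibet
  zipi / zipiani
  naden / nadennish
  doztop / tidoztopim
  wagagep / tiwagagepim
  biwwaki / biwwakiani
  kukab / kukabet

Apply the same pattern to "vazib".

vazibet

balib and biwwaki both have last vowel 'i' yet inflect differently (balibet, biwwakiani), so the last vowel is not what conditions the rule; the final letter is.
"vazib" ends in -b. The stems ending in -b (kukab → kukabet, balib → balibet, modwab → modwabet) add -et.
The other patterns: stems ending in -n double the final consonant and add -ish; stems ending in -i add -ani; stems ending in -p add ti- … -im around the stem.
So vazib → vazibet.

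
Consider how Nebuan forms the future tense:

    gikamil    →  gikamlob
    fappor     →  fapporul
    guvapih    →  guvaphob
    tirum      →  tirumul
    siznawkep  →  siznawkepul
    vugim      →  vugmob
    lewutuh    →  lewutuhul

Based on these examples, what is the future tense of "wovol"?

wovolul

vugim and tirum both end in -m yet inflect differently (vugmob, tirumul), so the final letter is not what conditions the rule; the last vowel is.
"wovol" has last vowel 'o'. The one such stem in the data (fappor → fapporul) adds -ul, so the same rule applies.
So wovol → wovolul.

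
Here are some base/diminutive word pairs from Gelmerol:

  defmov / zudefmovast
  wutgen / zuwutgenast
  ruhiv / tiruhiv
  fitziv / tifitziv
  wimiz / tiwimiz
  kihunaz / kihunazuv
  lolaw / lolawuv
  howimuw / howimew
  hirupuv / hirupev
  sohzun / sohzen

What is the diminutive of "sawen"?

zusawenast

defmov and ruhiv both end in -v yet inflect differently (zudefmovast, tiruhiv), so the final letter is not what conditions the rule; the last vowel is.
"sawen" has last vowel 'e'. The one such stem in the data (wutgen → zuwutgenast) adds zu- … -ast around the stem, so the same rule applies.
So sawen → zusawenast.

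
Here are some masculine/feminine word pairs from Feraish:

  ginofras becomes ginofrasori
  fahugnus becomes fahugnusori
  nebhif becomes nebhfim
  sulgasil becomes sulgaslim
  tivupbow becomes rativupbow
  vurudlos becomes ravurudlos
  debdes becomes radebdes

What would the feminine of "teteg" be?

ginofras and vurudlos both end in -s yet inflect differently (ginofrasori, ravurudlos), so the final letter is not what conditions the rule; the last vowel is.
"teteg" has last vowel 'e'. The one such stem in the data (debdes → radebdes) adds the prefix ra-, so the same rule applies.
The other patterns: stems whose last vowel is 'a' or 'u' add -ori; stems whose last vowel is 'i' delete the last vowel and add -im.
So teteg → rateteg.

rateteg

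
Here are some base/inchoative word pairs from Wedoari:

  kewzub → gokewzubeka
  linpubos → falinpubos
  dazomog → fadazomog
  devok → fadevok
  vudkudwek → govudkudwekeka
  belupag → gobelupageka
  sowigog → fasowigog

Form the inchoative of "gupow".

fagupow

devok and vudkudwek both end in -k yet inflect differently (fadevok, govudkudwekeka), so the final letter is not what conditions the rule; the last vowel is.
"gupow" has last vowel 'o'. The stems whose last vowel is 'o' (dazomog → fadazomog, devok → fadevok, linpubos → falinpubos) add the prefix fa-.
So gupow → fagupow.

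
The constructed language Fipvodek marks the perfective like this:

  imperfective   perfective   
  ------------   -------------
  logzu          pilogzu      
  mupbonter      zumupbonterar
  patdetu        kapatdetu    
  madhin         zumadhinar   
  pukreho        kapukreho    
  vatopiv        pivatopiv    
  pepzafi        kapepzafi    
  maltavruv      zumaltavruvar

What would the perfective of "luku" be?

"luku" begins with l-. The one such stem in the data (logzu → pilogzu) adds the prefix pi-, so the same rule applies.
The other patterns: stems beginning with p- add the prefix ka-; stems beginning with m- add zu- … -ar around the stem.
So luku → piluku.

piluku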